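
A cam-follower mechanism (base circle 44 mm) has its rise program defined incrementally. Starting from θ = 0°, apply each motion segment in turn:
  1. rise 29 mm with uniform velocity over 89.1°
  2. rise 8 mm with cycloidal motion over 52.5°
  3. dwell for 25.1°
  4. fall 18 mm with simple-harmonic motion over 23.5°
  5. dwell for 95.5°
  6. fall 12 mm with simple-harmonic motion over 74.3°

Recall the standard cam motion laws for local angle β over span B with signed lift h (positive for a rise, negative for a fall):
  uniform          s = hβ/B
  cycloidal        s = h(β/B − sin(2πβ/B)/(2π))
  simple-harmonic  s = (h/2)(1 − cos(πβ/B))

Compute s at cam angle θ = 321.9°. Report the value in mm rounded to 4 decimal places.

seg 1 [0°–89.1°] uniform, h=29: full span → s += 29 → s = 29.0000
seg 2 [89.1°–141.6°] cycloidal, h=8: full span → s += 8 → s = 37.0000
seg 3 [141.6°–166.7°] dwell: s stays 37.0000
seg 4 [166.7°–190.2°] simple-harmonic, h=-18: full span → s += -18 → s = 19.0000
seg 5 [190.2°–285.7°] dwell: s stays 19.0000
seg 6 [285.7°–360°] simple-harmonic, h=-12: θ=321.9° here. β=36.2, B=74.3. -12/2·(1 − cos(π·0.4872)) = -5.7591 → s = 13.2409

13.2409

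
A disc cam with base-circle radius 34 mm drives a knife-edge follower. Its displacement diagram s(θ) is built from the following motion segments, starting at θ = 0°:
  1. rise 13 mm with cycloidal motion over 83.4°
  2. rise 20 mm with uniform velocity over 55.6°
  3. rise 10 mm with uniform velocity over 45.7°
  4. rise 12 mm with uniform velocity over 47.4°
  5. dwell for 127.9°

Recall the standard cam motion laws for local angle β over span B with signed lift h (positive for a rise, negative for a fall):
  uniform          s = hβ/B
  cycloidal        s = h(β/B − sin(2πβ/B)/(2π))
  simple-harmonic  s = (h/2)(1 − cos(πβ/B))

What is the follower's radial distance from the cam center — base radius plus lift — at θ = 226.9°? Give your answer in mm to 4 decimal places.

seg 1 [0°–83.4°] cycloidal, h=13: full span → s += 13 → s = 13.0000
seg 2 [83.4°–139°] uniform, h=20: full span → s += 20 → s = 33.0000
seg 3 [139°–184.7°] uniform, h=10: full span → s += 10 → s = 43.0000
seg 4 [184.7°–232.1°] uniform, h=12: θ=226.9° here. β=42.2, B=47.4. 12·42.2/47.4 = 10.6835 → s = 53.6835
radial distance = base radius + s = 34 + 53.6835 = 87.6835

87.6835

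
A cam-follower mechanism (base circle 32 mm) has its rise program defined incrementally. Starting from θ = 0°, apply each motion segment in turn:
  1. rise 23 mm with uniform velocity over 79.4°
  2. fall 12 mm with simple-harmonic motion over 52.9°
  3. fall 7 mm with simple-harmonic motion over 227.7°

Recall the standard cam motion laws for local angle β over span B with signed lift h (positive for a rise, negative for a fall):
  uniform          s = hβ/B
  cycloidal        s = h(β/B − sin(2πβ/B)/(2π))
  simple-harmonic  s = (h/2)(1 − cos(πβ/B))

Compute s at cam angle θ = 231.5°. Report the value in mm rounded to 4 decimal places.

seg 1 [0°–79.4°] uniform, h=23: full span → s += 23 → s = 23.0000
seg 2 [79.4°–132.3°] simple-harmonic, h=-12: full span → s += -12 → s = 11.0000
seg 3 [132.3°–360°] simple-harmonic, h=-7: θ=231.5° here. β=99.2, B=227.7. -7/2·(1 − cos(π·0.4357)) = -2.7974 → s = 8.2026

8.2026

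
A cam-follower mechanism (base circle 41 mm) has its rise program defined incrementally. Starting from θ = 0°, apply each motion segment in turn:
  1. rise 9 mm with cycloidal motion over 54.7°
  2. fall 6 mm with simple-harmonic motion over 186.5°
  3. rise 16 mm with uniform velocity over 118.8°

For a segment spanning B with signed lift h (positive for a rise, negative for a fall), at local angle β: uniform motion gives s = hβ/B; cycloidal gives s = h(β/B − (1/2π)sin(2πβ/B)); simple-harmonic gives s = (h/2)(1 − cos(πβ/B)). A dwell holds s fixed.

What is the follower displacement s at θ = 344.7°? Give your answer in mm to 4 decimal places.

seg 1 [0°–54.7°] cycloidal, h=9: full span → s += 9 → s = 9.0000
seg 2 [54.7°–241.2°] simple-harmonic, h=-6: full span → s += -6 → s = 3.0000
seg 3 [241.2°–360°] uniform, h=16: θ=344.7° here. β=103.5, B=118.8. 16·103.5/118.8 = 13.9394 → s = 16.9394

16.9394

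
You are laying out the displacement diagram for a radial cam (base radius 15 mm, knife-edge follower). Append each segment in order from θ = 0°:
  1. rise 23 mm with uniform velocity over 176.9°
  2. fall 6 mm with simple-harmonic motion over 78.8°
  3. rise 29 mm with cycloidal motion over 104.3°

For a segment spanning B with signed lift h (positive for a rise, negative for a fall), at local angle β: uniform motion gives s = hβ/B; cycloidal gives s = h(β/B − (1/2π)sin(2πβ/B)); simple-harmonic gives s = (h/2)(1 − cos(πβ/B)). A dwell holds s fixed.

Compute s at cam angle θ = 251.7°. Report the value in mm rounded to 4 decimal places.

seg 1 [0°–176.9°] uniform, h=23: full span → s += 23 → s = 23.0000
seg 2 [176.9°–255.7°] simple-harmonic, h=-6: θ=251.7° here. β=74.8, B=78.8. -6/2·(1 − cos(π·0.9492)) = -5.9619 → s = 17.0381

17.0381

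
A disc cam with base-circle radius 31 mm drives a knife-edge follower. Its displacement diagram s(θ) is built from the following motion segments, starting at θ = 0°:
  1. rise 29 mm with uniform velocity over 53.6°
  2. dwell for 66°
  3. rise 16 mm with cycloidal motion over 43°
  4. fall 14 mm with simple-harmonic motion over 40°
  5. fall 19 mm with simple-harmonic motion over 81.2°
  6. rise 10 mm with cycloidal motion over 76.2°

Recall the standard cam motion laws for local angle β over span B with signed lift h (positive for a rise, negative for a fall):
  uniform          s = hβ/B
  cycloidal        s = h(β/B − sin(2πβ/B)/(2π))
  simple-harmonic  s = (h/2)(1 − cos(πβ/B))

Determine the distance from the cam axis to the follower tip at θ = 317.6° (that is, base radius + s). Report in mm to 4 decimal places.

seg 1 [0°–53.6°] uniform, h=29: full span → s += 29 → s = 29.0000
seg 2 [53.6°–119.6°] dwell: s stays 29.0000
seg 3 [119.6°–162.6°] cycloidal, h=16: full span → s += 16 → s = 45.0000
seg 4 [162.6°–202.6°] simple-harmonic, h=-14: full span → s += -14 → s = 31.0000
seg 5 [202.6°–283.8°] simple-harmonic, h=-19: full span → s += -19 → s = 12.0000
seg 6 [283.8°–360°] cycloidal, h=10: θ=317.6° here. β=33.8, B=76.2. 10·(0.4436 − sin(2π·0.4436)/(2π)) = 3.8831 → s = 15.8831
radial distance = base radius + s = 31 + 15.8831 = 46.8831

46.8831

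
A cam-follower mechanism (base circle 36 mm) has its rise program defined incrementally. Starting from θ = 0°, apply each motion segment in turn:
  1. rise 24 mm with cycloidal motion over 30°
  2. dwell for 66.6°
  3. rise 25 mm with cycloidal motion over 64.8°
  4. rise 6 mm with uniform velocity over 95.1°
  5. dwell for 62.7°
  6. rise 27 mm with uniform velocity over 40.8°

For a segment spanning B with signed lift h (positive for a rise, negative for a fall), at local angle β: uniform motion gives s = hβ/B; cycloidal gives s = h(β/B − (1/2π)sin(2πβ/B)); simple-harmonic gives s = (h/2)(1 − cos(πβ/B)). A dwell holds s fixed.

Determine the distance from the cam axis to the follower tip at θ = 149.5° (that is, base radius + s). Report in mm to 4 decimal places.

seg 1 [0°–30°] cycloidal, h=24: full span → s += 24 → s = 24.0000
seg 2 [30°–96.6°] dwell: s stays 24.0000
seg 3 [96.6°–161.4°] cycloidal, h=25: θ=149.5° here. β=52.9, B=64.8. 25·(0.8164 − sin(2π·0.8164)/(2π)) = 24.0470 → s = 48.0470
radial distance = base radius + s = 36 + 48.0470 = 84.0470

84.0470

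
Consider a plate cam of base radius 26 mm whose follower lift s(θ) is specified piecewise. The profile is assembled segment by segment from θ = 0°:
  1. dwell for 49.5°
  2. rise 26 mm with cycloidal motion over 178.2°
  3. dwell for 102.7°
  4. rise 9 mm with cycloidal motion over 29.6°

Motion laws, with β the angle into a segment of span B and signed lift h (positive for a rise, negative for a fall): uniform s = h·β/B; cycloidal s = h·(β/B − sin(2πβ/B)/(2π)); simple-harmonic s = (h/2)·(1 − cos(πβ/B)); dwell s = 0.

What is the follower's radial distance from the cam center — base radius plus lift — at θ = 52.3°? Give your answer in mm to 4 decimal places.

seg 1 [0°–49.5°] dwell: s stays 0.0000
seg 2 [49.5°–227.7°] cycloidal, h=26: θ=52.3° here. β=2.8, B=178.2. 26·(0.0157 − sin(2π·0.0157)/(2π)) = 0.0007 → s = 0.0007
radial distance = base radius + s = 26 + 0.0007 = 26.0007

26.0007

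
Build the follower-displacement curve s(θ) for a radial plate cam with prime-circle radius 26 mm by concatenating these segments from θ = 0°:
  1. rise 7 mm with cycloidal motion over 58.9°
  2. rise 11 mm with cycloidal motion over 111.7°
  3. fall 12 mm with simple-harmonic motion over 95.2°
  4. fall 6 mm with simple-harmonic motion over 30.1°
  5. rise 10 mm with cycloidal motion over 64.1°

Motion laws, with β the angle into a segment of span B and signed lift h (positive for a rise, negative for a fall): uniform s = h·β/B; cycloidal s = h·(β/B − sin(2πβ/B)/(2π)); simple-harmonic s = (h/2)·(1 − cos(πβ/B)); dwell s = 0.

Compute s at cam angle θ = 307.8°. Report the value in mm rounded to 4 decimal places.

seg 1 [0°–58.9°] cycloidal, h=7: full span → s += 7 → s = 7.0000
seg 2 [58.9°–170.6°] cycloidal, h=11: full span → s += 11 → s = 18.0000
seg 3 [170.6°–265.8°] simple-harmonic, h=-12: full span → s += -12 → s = 6.0000
seg 4 [265.8°–295.9°] simple-harmonic, h=-6: full span → s += -6 → s = 0.0000
seg 5 [295.9°–360°] cycloidal, h=10: θ=307.8° here. β=11.9, B=64.1. 10·(0.1856 − sin(2π·0.1856)/(2π)) = 0.3933 → s = 0.3933

0.3933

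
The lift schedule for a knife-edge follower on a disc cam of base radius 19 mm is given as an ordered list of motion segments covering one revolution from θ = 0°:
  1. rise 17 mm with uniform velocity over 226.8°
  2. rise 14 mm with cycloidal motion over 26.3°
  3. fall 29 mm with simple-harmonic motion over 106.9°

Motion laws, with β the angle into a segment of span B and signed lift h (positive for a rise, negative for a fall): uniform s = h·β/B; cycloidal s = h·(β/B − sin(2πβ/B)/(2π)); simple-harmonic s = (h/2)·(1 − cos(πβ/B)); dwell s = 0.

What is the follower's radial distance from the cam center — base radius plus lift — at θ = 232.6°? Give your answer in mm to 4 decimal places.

seg 1 [0°–226.8°] uniform, h=17: full span → s += 17 → s = 17.0000
seg 2 [226.8°–253.1°] cycloidal, h=14: θ=232.6° here. β=5.8, B=26.3. 14·(0.2205 − sin(2π·0.2205)/(2π)) = 0.8974 → s = 17.8974
radial distance = base radius + s = 19 + 17.8974 = 36.8974

36.8974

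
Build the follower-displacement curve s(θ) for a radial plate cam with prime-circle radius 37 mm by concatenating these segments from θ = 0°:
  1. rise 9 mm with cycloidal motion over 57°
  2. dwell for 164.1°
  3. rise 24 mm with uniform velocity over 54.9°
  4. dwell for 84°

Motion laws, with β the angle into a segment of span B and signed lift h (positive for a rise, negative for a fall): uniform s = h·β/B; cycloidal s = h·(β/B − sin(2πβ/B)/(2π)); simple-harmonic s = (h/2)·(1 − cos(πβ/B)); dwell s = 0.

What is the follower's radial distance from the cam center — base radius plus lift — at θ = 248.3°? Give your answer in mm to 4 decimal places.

seg 1 [0°–57°] cycloidal, h=9: full span → s += 9 → s = 9.0000
seg 2 [57°–221.1°] dwell: s stays 9.0000
seg 3 [221.1°–276°] uniform, h=24: θ=248.3° here. β=27.2, B=54.9. 24·27.2/54.9 = 11.8907 → s = 20.8907
radial distance = base radius + s = 37 + 20.8907 = 57.8907

57.8907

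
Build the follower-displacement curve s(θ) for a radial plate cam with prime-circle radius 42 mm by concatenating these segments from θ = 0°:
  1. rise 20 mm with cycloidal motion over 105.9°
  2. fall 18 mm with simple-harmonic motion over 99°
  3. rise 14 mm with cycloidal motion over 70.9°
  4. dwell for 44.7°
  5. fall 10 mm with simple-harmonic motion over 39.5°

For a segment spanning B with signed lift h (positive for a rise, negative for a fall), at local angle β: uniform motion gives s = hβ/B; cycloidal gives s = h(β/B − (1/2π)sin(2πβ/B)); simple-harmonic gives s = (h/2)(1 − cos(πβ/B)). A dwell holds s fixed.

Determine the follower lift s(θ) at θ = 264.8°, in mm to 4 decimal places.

seg 1 [0°–105.9°] cycloidal, h=20: full span → s += 20 → s = 20.0000
seg 2 [105.9°–204.9°] simple-harmonic, h=-18: full span → s += -18 → s = 2.0000
seg 3 [204.9°–275.8°] cycloidal, h=14: θ=264.8° here. β=59.9, B=70.9. 14·(0.8449 − sin(2π·0.8449)/(2π)) = 13.6720 → s = 15.6720

15.6720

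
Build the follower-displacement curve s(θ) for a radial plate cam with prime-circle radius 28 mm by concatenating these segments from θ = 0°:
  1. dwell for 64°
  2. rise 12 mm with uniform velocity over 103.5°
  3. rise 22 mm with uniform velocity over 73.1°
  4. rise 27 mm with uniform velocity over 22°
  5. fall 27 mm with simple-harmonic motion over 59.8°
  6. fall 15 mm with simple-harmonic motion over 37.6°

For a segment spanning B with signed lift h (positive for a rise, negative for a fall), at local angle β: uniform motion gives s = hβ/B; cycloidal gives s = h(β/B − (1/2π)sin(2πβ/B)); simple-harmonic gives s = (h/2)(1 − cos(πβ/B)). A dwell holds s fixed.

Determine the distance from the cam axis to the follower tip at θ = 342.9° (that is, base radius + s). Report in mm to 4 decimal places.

seg 1 [0°–64°] dwell: s stays 0.0000
seg 2 [64°–167.5°] uniform, h=12: full span → s += 12 → s = 12.0000
seg 3 [167.5°–240.6°] uniform, h=22: full span → s += 22 → s = 34.0000
seg 4 [240.6°–262.6°] uniform, h=27: full span → s += 27 → s = 61.0000
seg 5 [262.6°–322.4°] simple-harmonic, h=-27: full span → s += -27 → s = 34.0000
seg 6 [322.4°–360°] simple-harmonic, h=-15: θ=342.9° here. β=20.5, B=37.6. -15/2·(1 − cos(π·0.5452)) = -8.5617 → s = 25.4383
radial distance = base radius + s = 28 + 25.4383 = 53.4383

53.4383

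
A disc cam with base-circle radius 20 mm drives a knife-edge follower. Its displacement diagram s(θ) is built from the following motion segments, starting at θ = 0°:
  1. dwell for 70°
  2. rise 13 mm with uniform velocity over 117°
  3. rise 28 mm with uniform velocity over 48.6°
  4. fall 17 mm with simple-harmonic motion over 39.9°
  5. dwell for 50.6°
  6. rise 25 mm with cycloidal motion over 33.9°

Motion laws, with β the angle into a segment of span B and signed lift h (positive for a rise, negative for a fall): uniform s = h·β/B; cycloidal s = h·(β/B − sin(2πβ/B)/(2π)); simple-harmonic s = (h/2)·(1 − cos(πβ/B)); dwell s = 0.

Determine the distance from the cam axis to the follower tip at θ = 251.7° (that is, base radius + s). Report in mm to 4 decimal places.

seg 1 [0°–70°] dwell: s stays 0.0000
seg 2 [70°–187°] uniform, h=13: full span → s += 13 → s = 13.0000
seg 3 [187°–235.6°] uniform, h=28: full span → s += 28 → s = 41.0000
seg 4 [235.6°–275.5°] simple-harmonic, h=-17: θ=251.7° here. β=16.1, B=39.9. -17/2·(1 − cos(π·0.4035)) = -5.9626 → s = 35.0374
radial distance = base radius + s = 20 + 35.0374 = 55.0374

55.0374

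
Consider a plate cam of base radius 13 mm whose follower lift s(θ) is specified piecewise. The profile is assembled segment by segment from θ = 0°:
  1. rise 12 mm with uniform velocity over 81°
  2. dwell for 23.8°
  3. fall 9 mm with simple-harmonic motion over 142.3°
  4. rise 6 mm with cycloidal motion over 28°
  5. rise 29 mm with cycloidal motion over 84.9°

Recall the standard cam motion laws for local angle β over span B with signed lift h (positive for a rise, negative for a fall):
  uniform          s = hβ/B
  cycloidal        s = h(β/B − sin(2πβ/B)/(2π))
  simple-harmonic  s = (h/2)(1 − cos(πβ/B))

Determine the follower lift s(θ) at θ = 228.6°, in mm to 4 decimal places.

seg 1 [0°–81°] uniform, h=12: full span → s += 12 → s = 12.0000
seg 2 [81°–104.8°] dwell: s stays 12.0000
seg 3 [104.8°–247.1°] simple-harmonic, h=-9: θ=228.6° here. β=123.8, B=142.3. -9/2·(1 − cos(π·0.8700)) = -8.6299 → s = 3.3701

3.3701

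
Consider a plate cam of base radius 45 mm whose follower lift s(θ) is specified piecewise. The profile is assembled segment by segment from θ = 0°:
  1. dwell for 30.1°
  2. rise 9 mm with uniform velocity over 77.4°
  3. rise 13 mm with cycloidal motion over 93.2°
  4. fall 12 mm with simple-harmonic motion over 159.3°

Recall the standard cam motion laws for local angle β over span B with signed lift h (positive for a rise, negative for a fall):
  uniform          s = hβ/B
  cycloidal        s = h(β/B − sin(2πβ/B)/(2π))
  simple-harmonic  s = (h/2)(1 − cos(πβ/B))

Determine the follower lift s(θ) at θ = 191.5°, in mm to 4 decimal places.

seg 1 [0°–30.1°] dwell: s stays 0.0000
seg 2 [30.1°–107.5°] uniform, h=9: full span → s += 9 → s = 9.0000
seg 3 [107.5°–200.7°] cycloidal, h=13: θ=191.5° here. β=84, B=93.2. 13·(0.9013 − sin(2π·0.9013)/(2π)) = 12.9193 → s = 21.9193

21.9193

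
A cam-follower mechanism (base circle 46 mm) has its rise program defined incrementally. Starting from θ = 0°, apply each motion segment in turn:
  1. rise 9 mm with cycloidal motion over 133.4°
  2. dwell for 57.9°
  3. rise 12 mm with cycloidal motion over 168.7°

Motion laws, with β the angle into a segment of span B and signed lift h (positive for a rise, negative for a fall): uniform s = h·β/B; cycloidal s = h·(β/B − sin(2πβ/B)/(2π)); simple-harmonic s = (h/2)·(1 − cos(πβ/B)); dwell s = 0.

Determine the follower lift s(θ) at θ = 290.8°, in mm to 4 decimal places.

seg 1 [0°–133.4°] cycloidal, h=9: full span → s += 9 → s = 9.0000
seg 2 [133.4°–191.3°] dwell: s stays 9.0000
seg 3 [191.3°–360°] cycloidal, h=12: θ=290.8° here. β=99.5, B=168.7. 12·(0.5898 − sin(2π·0.5898)/(2π)) = 8.0990 → s = 17.0990

17.0990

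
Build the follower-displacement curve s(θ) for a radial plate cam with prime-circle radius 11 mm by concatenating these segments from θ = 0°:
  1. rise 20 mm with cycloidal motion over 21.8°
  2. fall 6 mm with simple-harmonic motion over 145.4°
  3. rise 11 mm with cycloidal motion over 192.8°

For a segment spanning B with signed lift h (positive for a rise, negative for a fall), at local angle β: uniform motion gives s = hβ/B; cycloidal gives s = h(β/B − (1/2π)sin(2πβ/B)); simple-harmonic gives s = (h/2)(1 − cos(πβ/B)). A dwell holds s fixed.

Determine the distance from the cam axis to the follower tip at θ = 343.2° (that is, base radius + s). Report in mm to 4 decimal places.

seg 1 [0°–21.8°] cycloidal, h=20: full span → s += 20 → s = 20.0000
seg 2 [21.8°–167.2°] simple-harmonic, h=-6: full span → s += -6 → s = 14.0000
seg 3 [167.2°–360°] cycloidal, h=11: θ=343.2° here. β=176, B=192.8. 11·(0.9129 − sin(2π·0.9129)/(2π)) = 10.9528 → s = 24.9528
radial distance = base radius + s = 11 + 24.9528 = 35.9528

35.9528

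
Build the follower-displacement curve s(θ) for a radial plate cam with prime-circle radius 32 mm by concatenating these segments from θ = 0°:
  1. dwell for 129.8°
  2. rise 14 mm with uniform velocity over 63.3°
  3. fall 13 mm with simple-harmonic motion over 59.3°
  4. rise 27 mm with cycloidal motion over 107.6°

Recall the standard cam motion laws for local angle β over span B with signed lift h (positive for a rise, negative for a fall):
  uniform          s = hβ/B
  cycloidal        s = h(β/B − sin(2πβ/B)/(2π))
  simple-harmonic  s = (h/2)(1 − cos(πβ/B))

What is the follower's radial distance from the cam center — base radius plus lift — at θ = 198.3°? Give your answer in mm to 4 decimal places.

seg 1 [0°–129.8°] dwell: s stays 0.0000
seg 2 [129.8°–193.1°] uniform, h=14: full span → s += 14 → s = 14.0000
seg 3 [193.1°–252.4°] simple-harmonic, h=-13: θ=198.3° here. β=5.2, B=59.3. -13/2·(1 − cos(π·0.0877)) = -0.2451 → s = 13.7549
radial distance = base radius + s = 32 + 13.7549 = 45.7549

45.7549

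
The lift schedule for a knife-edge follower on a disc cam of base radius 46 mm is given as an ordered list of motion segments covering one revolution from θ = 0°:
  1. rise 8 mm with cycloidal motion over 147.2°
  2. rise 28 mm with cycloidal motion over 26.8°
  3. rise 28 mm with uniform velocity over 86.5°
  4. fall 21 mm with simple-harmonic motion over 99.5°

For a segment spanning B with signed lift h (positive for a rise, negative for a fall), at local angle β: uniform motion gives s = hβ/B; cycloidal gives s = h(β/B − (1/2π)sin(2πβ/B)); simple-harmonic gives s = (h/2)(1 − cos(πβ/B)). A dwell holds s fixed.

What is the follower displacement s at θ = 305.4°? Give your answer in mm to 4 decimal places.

seg 1 [0°–147.2°] cycloidal, h=8: full span → s += 8 → s = 8.0000
seg 2 [147.2°–174°] cycloidal, h=28: full span → s += 28 → s = 36.0000
seg 3 [174°–260.5°] uniform, h=28: full span → s += 28 → s = 64.0000
seg 4 [260.5°–360°] simple-harmonic, h=-21: θ=305.4° here. β=44.9, B=99.5. -21/2·(1 − cos(π·0.4513)) = -8.8984 → s = 55.1016

55.1016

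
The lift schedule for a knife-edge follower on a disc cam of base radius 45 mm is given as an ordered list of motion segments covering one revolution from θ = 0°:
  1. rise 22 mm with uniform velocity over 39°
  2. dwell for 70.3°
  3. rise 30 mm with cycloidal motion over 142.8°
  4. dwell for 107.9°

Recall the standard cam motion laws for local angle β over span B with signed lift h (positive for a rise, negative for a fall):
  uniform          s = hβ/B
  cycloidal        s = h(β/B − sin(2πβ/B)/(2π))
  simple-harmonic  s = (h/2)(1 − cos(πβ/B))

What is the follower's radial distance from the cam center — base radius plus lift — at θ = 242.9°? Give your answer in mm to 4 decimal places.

seg 1 [0°–39°] uniform, h=22: full span → s += 22 → s = 22.0000
seg 2 [39°–109.3°] dwell: s stays 22.0000
seg 3 [109.3°–252.1°] cycloidal, h=30: θ=242.9° here. β=133.6, B=142.8. 30·(0.9356 − sin(2π·0.9356)/(2π)) = 29.9476 → s = 51.9476
radial distance = base radius + s = 45 + 51.9476 = 96.9476

96.9476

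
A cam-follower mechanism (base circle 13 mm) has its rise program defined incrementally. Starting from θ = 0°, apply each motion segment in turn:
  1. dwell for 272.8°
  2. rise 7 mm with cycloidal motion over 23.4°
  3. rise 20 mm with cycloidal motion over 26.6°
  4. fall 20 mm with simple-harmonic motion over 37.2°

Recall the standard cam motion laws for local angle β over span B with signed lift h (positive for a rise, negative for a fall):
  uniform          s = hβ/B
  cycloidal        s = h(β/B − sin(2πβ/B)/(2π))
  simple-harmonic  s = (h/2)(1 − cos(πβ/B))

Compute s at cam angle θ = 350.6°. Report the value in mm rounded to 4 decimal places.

seg 1 [0°–272.8°] dwell: s stays 0.0000
seg 2 [272.8°–296.2°] cycloidal, h=7: full span → s += 7 → s = 7.0000
seg 3 [296.2°–322.8°] cycloidal, h=20: full span → s += 20 → s = 27.0000
seg 4 [322.8°–360°] simple-harmonic, h=-20: θ=350.6° here. β=27.8, B=37.2. -20/2·(1 − cos(π·0.7473)) = -17.0111 → s = 9.9889

9.9889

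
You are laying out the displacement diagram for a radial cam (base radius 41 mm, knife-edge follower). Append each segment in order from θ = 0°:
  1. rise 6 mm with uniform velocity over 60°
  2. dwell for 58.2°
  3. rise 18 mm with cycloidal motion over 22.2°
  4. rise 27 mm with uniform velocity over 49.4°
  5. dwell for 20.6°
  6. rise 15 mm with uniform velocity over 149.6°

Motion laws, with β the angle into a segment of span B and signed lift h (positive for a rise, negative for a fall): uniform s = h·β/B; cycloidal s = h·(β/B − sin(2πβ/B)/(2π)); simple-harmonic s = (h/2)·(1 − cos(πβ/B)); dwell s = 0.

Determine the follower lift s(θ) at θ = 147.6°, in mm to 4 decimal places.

seg 1 [0°–60°] uniform, h=6: full span → s += 6 → s = 6.0000
seg 2 [60°–118.2°] dwell: s stays 6.0000
seg 3 [118.2°–140.4°] cycloidal, h=18: full span → s += 18 → s = 24.0000
seg 4 [140.4°–189.8°] uniform, h=27: θ=147.6° here. β=7.2, B=49.4. 27·7.2/49.4 = 3.9352 → s = 27.9352

27.9352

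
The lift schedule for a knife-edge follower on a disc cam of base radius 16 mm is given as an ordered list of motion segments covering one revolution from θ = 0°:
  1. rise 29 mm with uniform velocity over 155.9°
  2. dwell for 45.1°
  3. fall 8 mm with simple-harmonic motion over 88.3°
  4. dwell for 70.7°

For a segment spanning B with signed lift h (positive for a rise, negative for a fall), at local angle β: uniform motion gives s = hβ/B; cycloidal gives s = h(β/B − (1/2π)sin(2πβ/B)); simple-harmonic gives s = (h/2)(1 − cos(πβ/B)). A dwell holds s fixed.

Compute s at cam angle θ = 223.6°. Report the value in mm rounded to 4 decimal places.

seg 1 [0°–155.9°] uniform, h=29: full span → s += 29 → s = 29.0000
seg 2 [155.9°–201°] dwell: s stays 29.0000
seg 3 [201°–289.3°] simple-harmonic, h=-8: θ=223.6° here. β=22.6, B=88.3. -8/2·(1 − cos(π·0.2559)) = -1.2249 → s = 27.7751

27.7751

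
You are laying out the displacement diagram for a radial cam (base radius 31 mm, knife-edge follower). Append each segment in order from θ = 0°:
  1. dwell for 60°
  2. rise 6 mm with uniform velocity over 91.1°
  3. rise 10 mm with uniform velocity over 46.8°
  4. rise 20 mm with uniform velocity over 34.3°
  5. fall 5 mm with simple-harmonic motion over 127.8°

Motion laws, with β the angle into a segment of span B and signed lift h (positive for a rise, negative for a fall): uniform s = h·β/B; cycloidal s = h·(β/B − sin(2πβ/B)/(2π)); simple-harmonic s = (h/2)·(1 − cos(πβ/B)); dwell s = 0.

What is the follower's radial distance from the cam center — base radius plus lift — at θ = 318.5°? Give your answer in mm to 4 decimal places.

seg 1 [0°–60°] dwell: s stays 0.0000
seg 2 [60°–151.1°] uniform, h=6: full span → s += 6 → s = 6.0000
seg 3 [151.1°–197.9°] uniform, h=10: full span → s += 10 → s = 16.0000
seg 4 [197.9°–232.2°] uniform, h=20: full span → s += 20 → s = 36.0000
seg 5 [232.2°–360°] simple-harmonic, h=-5: θ=318.5° here. β=86.3, B=127.8. -5/2·(1 − cos(π·0.6753)) = -3.8081 → s = 32.1919
radial distance = base radius + s = 31 + 32.1919 = 63.1919

63.1919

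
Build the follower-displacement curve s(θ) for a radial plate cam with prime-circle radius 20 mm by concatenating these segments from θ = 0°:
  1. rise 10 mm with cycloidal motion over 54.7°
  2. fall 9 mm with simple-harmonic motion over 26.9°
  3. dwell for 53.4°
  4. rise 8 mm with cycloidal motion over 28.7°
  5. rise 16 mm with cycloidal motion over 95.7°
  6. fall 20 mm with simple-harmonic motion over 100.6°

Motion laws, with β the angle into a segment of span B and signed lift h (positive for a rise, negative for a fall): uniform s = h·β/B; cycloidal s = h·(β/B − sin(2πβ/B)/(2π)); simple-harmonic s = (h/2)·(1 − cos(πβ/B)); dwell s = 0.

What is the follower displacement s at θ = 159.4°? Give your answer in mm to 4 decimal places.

seg 1 [0°–54.7°] cycloidal, h=10: full span → s += 10 → s = 10.0000
seg 2 [54.7°–81.6°] simple-harmonic, h=-9: full span → s += -9 → s = 1.0000
seg 3 [81.6°–135°] dwell: s stays 1.0000
seg 4 [135°–163.7°] cycloidal, h=8: θ=159.4° here. β=24.4, B=28.7. 8·(0.8502 − sin(2π·0.8502)/(2π)) = 7.8306 → s = 8.8306

8.8306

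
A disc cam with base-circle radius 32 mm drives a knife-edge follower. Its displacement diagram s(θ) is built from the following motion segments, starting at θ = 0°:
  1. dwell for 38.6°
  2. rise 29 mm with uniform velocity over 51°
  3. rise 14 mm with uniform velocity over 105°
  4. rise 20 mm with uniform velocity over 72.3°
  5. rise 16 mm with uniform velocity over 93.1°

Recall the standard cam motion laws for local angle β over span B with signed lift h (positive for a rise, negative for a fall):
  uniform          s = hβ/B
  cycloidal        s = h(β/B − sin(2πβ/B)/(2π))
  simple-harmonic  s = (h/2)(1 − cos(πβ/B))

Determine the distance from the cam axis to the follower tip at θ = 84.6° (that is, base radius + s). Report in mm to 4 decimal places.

seg 1 [0°–38.6°] dwell: s stays 0.0000
seg 2 [38.6°–89.6°] uniform, h=29: θ=84.6° here. β=46, B=51. 29·46/51 = 26.1569 → s = 26.1569
radial distance = base radius + s = 32 + 26.1569 = 58.1569

58.1569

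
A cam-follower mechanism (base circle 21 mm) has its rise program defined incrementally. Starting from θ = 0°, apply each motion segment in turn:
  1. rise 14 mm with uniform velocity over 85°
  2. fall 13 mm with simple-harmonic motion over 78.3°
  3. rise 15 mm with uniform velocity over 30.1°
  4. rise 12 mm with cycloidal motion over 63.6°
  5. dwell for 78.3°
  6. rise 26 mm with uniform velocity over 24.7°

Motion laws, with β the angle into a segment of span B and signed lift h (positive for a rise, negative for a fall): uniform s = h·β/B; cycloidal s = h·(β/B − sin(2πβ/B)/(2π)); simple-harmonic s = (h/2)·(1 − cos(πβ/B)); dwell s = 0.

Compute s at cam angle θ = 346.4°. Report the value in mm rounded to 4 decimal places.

seg 1 [0°–85°] uniform, h=14: full span → s += 14 → s = 14.0000
seg 2 [85°–163.3°] simple-harmonic, h=-13: full span → s += -13 → s = 1.0000
seg 3 [163.3°–193.4°] uniform, h=15: full span → s += 15 → s = 16.0000
seg 4 [193.4°–257°] cycloidal, h=12: full span → s += 12 → s = 28.0000
seg 5 [257°–335.3°] dwell: s stays 28.0000
seg 6 [335.3°–360°] uniform, h=26: θ=346.4° here. β=11.1, B=24.7. 26·11.1/24.7 = 11.6842 → s = 39.6842

39.6842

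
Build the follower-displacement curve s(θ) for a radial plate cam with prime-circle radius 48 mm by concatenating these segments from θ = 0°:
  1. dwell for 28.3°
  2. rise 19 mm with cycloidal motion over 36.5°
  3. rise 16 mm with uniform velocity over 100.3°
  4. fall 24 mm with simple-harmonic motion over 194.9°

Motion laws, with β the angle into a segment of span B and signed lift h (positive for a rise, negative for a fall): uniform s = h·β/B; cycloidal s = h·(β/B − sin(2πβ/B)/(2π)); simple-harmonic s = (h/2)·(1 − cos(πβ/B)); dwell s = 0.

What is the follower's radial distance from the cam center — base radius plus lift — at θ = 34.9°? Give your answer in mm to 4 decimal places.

seg 1 [0°–28.3°] dwell: s stays 0.0000
seg 2 [28.3°–64.8°] cycloidal, h=19: θ=34.9° here. β=6.6, B=36.5. 19·(0.1808 − sin(2π·0.1808)/(2π)) = 0.6929 → s = 0.6929
radial distance = base radius + s = 48 + 0.6929 = 48.6929

48.6929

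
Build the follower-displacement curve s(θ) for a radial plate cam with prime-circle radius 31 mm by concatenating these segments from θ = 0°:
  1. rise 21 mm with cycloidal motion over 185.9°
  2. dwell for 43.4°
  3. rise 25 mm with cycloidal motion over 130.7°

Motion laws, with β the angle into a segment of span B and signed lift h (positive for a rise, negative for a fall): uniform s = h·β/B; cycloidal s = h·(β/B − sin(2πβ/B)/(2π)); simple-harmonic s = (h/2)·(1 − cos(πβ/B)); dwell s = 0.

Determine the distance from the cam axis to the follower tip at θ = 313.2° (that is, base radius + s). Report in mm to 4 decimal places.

seg 1 [0°–185.9°] cycloidal, h=21: full span → s += 21 → s = 21.0000
seg 2 [185.9°–229.3°] dwell: s stays 21.0000
seg 3 [229.3°–360°] cycloidal, h=25: θ=313.2° here. β=83.9, B=130.7. 25·(0.6419 − sin(2π·0.6419)/(2π)) = 19.1445 → s = 40.1445
radial distance = base radius + s = 31 + 40.1445 = 71.1445

71.1445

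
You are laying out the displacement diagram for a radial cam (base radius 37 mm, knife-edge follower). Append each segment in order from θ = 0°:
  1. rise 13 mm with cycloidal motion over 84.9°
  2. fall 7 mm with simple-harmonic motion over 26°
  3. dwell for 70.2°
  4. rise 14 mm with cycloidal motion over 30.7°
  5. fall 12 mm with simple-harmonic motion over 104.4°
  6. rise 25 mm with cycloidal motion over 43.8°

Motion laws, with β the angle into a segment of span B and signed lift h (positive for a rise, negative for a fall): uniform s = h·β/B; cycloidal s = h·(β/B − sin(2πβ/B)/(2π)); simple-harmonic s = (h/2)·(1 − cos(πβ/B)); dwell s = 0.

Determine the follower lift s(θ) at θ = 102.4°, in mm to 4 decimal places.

seg 1 [0°–84.9°] cycloidal, h=13: full span → s += 13 → s = 13.0000
seg 2 [84.9°–110.9°] simple-harmonic, h=-7: θ=102.4° here. β=17.5, B=26. -7/2·(1 − cos(π·0.6731)) = -5.3107 → s = 7.6893

7.6893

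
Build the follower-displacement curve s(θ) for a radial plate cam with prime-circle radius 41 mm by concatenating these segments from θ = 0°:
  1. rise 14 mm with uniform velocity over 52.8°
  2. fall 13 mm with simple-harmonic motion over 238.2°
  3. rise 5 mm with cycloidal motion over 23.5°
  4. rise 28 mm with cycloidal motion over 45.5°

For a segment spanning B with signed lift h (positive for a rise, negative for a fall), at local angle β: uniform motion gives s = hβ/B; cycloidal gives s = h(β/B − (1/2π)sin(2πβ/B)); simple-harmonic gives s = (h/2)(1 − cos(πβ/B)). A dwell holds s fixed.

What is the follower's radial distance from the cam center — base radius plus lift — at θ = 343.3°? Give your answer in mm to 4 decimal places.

seg 1 [0°–52.8°] uniform, h=14: full span → s += 14 → s = 14.0000
seg 2 [52.8°–291°] simple-harmonic, h=-13: full span → s += -13 → s = 1.0000
seg 3 [291°–314.5°] cycloidal, h=5: full span → s += 5 → s = 6.0000
seg 4 [314.5°–360°] cycloidal, h=28: θ=343.3° here. β=28.8, B=45.5. 28·(0.6330 − sin(2π·0.6330)/(2π)) = 21.0279 → s = 27.0279
radial distance = base radius + s = 41 + 27.0279 = 68.0279

68.0279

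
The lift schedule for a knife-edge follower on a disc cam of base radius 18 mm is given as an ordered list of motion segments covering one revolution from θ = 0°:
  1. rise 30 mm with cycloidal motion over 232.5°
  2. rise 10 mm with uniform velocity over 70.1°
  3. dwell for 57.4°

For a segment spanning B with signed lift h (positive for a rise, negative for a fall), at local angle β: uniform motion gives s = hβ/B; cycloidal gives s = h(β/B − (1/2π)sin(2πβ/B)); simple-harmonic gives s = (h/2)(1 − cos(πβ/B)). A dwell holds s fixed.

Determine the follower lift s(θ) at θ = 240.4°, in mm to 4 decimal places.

seg 1 [0°–232.5°] cycloidal, h=30: full span → s += 30 → s = 30.0000
seg 2 [232.5°–302.6°] uniform, h=10: θ=240.4° here. β=7.9, B=70.1. 10·7.9/70.1 = 1.1270 → s = 31.1270

31.1270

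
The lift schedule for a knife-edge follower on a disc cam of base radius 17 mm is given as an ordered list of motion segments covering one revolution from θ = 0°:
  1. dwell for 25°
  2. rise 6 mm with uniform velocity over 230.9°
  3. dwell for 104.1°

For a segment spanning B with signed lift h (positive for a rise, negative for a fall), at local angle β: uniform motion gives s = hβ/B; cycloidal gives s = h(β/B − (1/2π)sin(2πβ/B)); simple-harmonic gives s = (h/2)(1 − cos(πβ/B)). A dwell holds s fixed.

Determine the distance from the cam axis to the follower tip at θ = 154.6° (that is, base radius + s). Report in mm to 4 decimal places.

seg 1 [0°–25°] dwell: s stays 0.0000
seg 2 [25°–255.9°] uniform, h=6: θ=154.6° here. β=129.6, B=230.9. 6·129.6/230.9 = 3.3677 → s = 3.3677
radial distance = base radius + s = 17 + 3.3677 = 20.3677

20.3677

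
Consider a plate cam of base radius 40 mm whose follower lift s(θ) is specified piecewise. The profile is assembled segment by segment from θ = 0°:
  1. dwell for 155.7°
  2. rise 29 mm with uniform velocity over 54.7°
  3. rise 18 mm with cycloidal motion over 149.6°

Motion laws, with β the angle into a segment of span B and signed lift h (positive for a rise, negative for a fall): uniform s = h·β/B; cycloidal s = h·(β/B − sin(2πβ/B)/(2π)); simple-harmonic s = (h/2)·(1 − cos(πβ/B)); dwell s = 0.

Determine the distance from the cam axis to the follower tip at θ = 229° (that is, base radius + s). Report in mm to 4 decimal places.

seg 1 [0°–155.7°] dwell: s stays 0.0000
seg 2 [155.7°–210.4°] uniform, h=29: full span → s += 29 → s = 29.0000
seg 3 [210.4°–360°] cycloidal, h=18: θ=229° here. β=18.6, B=149.6. 18·(0.1243 − sin(2π·0.1243)/(2π)) = 0.2208 → s = 29.2208
radial distance = base radius + s = 40 + 29.2208 = 69.2208

69.2208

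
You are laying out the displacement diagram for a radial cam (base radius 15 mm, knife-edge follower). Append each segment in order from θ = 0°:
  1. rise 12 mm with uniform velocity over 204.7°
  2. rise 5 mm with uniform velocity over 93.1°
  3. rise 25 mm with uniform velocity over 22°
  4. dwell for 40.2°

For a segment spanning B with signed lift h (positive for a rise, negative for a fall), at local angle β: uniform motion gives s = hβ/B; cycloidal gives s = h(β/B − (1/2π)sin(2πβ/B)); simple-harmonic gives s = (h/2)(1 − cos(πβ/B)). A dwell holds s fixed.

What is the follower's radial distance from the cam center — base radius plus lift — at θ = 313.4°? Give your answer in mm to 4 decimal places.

seg 1 [0°–204.7°] uniform, h=12: full span → s += 12 → s = 12.0000
seg 2 [204.7°–297.8°] uniform, h=5: full span → s += 5 → s = 17.0000
seg 3 [297.8°–319.8°] uniform, h=25: θ=313.4° here. β=15.6, B=22. 25·15.6/22 = 17.7273 → s = 34.7273
radial distance = base radius + s = 15 + 34.7273 = 49.7273

49.7273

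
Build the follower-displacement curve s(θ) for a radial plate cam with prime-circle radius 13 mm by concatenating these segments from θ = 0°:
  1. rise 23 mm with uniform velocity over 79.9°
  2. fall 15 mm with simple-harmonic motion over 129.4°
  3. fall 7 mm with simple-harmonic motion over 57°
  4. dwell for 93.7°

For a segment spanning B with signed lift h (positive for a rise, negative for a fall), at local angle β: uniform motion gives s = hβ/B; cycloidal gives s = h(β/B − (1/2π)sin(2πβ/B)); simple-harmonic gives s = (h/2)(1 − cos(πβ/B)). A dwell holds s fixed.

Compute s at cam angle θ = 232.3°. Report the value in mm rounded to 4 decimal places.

seg 1 [0°–79.9°] uniform, h=23: full span → s += 23 → s = 23.0000
seg 2 [79.9°–209.3°] simple-harmonic, h=-15: full span → s += -15 → s = 8.0000
seg 3 [209.3°–266.3°] simple-harmonic, h=-7: θ=232.3° here. β=23, B=57. -7/2·(1 − cos(π·0.4035)) = -2.4552 → s = 5.5448

5.5448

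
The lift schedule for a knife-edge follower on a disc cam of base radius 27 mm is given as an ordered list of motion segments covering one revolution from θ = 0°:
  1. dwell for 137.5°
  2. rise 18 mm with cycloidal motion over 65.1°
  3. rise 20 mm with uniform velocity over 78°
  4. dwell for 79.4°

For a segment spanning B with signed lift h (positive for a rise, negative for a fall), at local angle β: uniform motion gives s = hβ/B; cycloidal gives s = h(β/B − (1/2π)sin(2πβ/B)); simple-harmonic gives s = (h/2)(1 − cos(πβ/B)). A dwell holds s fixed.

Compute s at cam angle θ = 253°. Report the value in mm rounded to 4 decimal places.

seg 1 [0°–137.5°] dwell: s stays 0.0000
seg 2 [137.5°–202.6°] cycloidal, h=18: full span → s += 18 → s = 18.0000
seg 3 [202.6°–280.6°] uniform, h=20: θ=253° here. β=50.4, B=78. 20·50.4/78 = 12.9231 → s = 30.9231

30.9231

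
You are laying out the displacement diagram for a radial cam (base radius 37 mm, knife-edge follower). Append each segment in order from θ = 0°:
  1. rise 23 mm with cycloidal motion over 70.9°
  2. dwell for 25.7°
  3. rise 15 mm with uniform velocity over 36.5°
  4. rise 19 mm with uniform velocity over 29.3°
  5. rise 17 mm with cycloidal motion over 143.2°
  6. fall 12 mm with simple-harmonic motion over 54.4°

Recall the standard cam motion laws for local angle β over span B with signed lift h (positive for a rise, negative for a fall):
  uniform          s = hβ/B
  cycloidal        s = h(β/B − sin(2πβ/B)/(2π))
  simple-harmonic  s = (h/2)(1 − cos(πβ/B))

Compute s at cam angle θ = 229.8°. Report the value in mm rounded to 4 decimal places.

seg 1 [0°–70.9°] cycloidal, h=23: full span → s += 23 → s = 23.0000
seg 2 [70.9°–96.6°] dwell: s stays 23.0000
seg 3 [96.6°–133.1°] uniform, h=15: full span → s += 15 → s = 38.0000
seg 4 [133.1°–162.4°] uniform, h=19: full span → s += 19 → s = 57.0000
seg 5 [162.4°–305.6°] cycloidal, h=17: θ=229.8° here. β=67.4, B=143.2. 17·(0.4707 − sin(2π·0.4707)/(2π)) = 7.5056 → s = 64.5056

64.5056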